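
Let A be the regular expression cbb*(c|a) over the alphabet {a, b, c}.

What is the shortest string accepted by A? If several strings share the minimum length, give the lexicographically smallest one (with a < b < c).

cba

By inspection of the expression, no string of length less than 3 matches, and cba is the lexicographically first match of length 3.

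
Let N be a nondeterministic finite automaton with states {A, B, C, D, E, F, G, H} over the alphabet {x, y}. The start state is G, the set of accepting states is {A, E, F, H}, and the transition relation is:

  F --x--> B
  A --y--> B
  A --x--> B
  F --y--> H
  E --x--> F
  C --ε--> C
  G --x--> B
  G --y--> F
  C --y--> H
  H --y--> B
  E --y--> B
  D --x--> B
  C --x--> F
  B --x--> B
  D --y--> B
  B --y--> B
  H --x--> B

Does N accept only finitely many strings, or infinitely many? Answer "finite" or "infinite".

finite

The useful states (reachable from G and able to reach an accepting state) are {F, G, H}.
Restricted to these states the transition graph has no cycle, so every accepting path has bounded length and L is finite.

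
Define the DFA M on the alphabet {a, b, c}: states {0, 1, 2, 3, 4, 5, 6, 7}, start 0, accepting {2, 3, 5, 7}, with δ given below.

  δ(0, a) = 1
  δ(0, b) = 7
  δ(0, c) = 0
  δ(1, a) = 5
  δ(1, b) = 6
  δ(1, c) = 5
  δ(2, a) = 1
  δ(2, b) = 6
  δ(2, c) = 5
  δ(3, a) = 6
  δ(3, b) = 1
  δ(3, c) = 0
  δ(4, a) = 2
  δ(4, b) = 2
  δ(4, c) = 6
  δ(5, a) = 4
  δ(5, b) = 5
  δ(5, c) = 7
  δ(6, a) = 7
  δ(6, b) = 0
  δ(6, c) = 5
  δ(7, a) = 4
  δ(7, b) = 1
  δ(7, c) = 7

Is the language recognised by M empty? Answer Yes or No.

No

The string b is accepted: the run 0 → 7 ends in the accepting state 7.
Since at least one string is accepted, L(M) is not empty.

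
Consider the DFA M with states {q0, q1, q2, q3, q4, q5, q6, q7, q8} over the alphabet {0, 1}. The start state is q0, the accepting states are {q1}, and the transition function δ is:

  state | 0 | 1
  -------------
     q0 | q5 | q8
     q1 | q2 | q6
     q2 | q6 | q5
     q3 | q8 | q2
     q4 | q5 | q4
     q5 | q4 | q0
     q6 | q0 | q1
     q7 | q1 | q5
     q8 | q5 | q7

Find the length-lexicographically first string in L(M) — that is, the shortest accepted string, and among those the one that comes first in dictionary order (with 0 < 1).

110

A breadth-first search from q0 reaches an accepting state first via the path q0 → q8 → q7 → q1 on input 110.
No string of length < 3 is accepted (BFS exhausts all shorter strings without reaching an accepting state), and 110 is the lexicographically least accepting string of length 3.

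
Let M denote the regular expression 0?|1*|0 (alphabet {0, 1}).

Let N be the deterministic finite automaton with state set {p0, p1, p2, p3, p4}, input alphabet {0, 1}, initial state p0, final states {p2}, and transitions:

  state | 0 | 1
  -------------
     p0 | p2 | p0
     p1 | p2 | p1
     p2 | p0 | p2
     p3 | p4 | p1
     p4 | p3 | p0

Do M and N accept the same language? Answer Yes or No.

The empty string ε is accepted by M but rejected by N.
So L(M) ≠ L(N).

No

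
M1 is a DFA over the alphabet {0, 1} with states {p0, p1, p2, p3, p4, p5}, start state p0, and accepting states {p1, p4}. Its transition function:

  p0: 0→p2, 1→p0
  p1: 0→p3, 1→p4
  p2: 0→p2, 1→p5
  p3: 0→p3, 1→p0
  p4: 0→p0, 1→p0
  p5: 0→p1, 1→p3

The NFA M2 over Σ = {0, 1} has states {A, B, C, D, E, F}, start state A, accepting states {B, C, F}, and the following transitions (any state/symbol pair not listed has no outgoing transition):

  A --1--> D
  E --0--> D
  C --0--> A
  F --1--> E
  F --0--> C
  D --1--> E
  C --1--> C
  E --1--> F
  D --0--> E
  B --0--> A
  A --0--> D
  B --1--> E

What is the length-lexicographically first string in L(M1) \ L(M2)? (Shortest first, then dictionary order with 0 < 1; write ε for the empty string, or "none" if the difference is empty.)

010

The string 010 is accepted by M1 but not by M2.
No shorter string lies in the difference, and 010 is the lexicographically first length-3 string in L(M1) \ L(M2).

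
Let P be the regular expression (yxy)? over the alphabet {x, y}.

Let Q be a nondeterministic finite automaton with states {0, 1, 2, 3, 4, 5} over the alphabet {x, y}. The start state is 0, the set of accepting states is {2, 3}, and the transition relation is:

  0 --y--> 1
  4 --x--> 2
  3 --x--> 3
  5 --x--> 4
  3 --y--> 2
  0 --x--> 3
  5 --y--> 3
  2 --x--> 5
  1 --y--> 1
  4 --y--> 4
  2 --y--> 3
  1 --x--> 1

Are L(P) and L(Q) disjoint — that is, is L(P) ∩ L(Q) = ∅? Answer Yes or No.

Yes

Converting the expression P to a DFA (subset construction, then merging equivalent states) gives the minimal DFA with states {p0, p1, p2, p3, p4}, start state p0, accepting states {p0, p4} and transitions p0: x→p1, y→p2; p1: x→p1, y→p1; p2: x→p3, y→p1; p3: x→p1, y→p4; p4: x→p1, y→p1.
Exploring the product automaton P × Q from the start pair (p0, 0), following both machines on each input symbol, reaches 9 state pairs: (p0, 0), (p1, 3), (p2, 1), (p1, 2), (p3, 1), (p1, 1), (p1, 5), (p4, 1), (p1, 4).
P accepts in {p0, p4} and Q accepts in {2, 3}; no reachable pair has both components accepting, so no string drives both machines to acceptance simultaneously and L(P) ∩ L(Q) = ∅.
So no string is accepted by both, and the intersection is empty.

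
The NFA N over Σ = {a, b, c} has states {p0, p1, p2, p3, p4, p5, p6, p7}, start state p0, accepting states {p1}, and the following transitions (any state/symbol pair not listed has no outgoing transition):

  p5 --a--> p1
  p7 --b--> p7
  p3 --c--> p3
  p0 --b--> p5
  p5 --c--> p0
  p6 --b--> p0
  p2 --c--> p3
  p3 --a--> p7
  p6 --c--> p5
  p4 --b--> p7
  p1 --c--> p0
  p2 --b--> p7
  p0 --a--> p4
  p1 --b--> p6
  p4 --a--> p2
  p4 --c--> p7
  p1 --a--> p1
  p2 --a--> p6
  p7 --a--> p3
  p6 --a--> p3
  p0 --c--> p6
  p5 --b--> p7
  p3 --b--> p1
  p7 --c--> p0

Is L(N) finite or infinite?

infinite

State p0 is reachable from the start and can reach an accepting state, and it lies on the cycle p0 → p4 → p2 → p3 → p1 → p0.
Traversing that cycle any number of times yields accepted strings of unbounded length, so the language is infinite.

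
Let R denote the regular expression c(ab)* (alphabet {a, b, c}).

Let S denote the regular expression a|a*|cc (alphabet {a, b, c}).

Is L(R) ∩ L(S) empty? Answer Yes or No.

Yes

Converting the expression R to a DFA (subset construction, then merging equivalent states) gives the minimal DFA with states {r0, r1, r2, r3}, start state r0, accepting states {r2} and transitions r0: a→r1, b→r1, c→r2; r1: a→r1, b→r1, c→r1; r2: a→r3, b→r1, c→r1; r3: a→r1, b→r2, c→r1.
Converting the expression S to a DFA (subset construction, then merging equivalent states) gives the minimal DFA with states {s0, s1, s2, s3, s4}, start state s0, accepting states {s0, s1, s4} and transitions s0: a→s1, b→s2, c→s3; s1: a→s1, b→s2, c→s2; s2: a→s2, b→s2, c→s2; s3: a→s2, b→s2, c→s4; s4: a→s2, b→s2, c→s2.
Exploring the product automaton R × S from the start pair (r0, s0), following both machines on each input symbol, reaches 7 state pairs: (r0, s0), (r1, s1), (r1, s2), (r2, s3), (r3, s2), (r1, s4), (r2, s2).
R accepts in {r2} and S accepts in {s0, s1, s4}; no reachable pair has both components accepting, so no string drives both machines to acceptance simultaneously and L(R) ∩ L(S) = ∅.
So no string is accepted by both, and the intersection is empty.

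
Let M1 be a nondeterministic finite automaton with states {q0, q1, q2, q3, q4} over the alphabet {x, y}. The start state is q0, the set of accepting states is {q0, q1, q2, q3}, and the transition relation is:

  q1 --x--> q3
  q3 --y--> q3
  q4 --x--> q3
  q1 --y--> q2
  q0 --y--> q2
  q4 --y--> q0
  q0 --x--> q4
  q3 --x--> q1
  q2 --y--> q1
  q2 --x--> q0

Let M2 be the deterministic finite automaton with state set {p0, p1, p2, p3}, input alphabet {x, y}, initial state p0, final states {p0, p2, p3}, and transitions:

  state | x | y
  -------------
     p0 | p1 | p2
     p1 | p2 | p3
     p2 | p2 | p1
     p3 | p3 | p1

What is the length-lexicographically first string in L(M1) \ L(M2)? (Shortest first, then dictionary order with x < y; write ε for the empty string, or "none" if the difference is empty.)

yy

The string yy is accepted by M1 but not by M2.
No shorter string lies in the difference, and yy is the lexicographically first length-2 string in L(M1) \ L(M2).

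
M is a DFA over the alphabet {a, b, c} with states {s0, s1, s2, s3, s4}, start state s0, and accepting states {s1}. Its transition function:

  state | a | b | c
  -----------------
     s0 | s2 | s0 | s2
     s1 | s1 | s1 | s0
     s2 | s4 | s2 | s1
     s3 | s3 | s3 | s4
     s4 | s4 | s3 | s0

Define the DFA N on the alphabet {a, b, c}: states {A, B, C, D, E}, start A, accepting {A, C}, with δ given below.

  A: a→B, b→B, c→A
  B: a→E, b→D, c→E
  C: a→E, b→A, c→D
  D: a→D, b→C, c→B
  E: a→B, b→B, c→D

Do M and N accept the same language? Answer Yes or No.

The string ac is accepted by M but rejected by N.
So L(M) ≠ L(N).

No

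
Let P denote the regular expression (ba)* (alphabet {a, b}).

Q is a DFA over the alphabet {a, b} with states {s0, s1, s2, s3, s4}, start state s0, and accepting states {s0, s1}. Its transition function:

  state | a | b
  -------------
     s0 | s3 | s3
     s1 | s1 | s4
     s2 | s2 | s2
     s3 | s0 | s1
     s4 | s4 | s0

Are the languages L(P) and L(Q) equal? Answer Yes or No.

The string aa is accepted by Q but rejected by P.
So L(P) ≠ L(Q).

No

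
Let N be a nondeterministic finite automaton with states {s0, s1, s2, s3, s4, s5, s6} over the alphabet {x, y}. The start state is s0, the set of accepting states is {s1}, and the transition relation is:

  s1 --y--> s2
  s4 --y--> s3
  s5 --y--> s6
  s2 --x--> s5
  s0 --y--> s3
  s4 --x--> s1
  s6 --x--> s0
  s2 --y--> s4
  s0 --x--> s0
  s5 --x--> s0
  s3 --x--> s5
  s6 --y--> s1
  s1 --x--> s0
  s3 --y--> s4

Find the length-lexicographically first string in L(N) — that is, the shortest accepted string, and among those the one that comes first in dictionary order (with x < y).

A breadth-first search from s0 reaches an accepting state first via the path s0 → s3 → s4 → s1 on input yyx.
No string of length < 3 is accepted (BFS exhausts all shorter strings without reaching an accepting state), and yyx is the lexicographically least accepting string of length 3.

yyx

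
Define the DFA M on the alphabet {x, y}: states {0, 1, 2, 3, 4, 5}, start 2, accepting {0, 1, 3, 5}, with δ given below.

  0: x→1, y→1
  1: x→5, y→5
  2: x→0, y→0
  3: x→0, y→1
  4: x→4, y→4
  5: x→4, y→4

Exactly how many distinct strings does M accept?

The useful subgraph on states {0, 1, 2, 5} is acyclic, so L(M) is finite; the longest accepting path visits 4 useful states, giving maximum string length 3.
Counting accepting paths from 2 by length: 2 of length 1, 4 of length 2, 8 of length 3. Total 14.

14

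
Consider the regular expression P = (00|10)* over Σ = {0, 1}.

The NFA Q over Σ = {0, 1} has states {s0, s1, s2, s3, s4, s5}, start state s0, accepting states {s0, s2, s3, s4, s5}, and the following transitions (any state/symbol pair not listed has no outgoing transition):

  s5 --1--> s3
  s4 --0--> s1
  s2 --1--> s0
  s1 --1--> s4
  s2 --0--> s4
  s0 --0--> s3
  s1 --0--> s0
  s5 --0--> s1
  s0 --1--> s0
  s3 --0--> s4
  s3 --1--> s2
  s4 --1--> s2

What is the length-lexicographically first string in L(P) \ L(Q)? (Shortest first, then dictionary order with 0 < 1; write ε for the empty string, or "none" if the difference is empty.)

The string 1000 is accepted by P but not by Q.
No shorter string lies in the difference, and 1000 is the lexicographically first length-4 string in L(P) \ L(Q).

1000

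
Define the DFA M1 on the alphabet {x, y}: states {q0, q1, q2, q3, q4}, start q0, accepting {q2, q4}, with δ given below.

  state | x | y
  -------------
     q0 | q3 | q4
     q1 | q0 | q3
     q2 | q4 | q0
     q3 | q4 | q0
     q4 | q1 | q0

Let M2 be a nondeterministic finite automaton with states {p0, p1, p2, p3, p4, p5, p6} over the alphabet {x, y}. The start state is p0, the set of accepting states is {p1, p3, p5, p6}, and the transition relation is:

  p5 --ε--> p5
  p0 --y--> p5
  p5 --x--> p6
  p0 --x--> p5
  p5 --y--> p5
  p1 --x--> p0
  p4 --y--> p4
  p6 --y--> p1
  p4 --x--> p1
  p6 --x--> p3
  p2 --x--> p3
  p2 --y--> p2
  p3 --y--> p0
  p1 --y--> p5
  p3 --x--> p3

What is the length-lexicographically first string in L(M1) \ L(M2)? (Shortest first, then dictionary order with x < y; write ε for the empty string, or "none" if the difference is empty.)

The string yxxy is accepted by M1 but not by M2.
No shorter string lies in the difference, and yxxy is the lexicographically first length-4 string in L(M1) \ L(M2).

yxxy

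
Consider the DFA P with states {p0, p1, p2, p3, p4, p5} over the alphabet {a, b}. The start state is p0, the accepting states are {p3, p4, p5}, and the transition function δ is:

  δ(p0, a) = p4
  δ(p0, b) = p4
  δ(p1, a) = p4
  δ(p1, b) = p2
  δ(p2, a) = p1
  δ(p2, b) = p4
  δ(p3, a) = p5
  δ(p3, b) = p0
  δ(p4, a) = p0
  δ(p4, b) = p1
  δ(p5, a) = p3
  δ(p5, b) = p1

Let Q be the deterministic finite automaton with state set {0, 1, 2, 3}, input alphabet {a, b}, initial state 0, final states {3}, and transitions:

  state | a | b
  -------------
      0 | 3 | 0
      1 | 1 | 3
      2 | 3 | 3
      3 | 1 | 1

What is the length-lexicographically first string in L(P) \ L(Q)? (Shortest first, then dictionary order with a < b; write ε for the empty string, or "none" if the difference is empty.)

b

The string b is accepted by P but not by Q.
No shorter string lies in the difference, and b is the lexicographically first length-1 string in L(P) \ L(Q).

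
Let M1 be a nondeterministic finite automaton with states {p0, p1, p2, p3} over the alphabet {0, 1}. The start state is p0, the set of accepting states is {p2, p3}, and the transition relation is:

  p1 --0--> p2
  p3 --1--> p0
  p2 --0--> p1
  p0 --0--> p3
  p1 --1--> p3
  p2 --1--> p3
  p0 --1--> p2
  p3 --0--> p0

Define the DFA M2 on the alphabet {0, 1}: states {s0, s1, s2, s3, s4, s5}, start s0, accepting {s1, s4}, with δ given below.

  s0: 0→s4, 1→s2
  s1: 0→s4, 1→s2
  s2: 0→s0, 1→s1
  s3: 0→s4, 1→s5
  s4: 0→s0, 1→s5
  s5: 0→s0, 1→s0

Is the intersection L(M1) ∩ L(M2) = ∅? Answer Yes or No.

No

The string 0 is accepted by both M1 and M2.
Hence L(M1) ∩ L(M2) ≠ ∅.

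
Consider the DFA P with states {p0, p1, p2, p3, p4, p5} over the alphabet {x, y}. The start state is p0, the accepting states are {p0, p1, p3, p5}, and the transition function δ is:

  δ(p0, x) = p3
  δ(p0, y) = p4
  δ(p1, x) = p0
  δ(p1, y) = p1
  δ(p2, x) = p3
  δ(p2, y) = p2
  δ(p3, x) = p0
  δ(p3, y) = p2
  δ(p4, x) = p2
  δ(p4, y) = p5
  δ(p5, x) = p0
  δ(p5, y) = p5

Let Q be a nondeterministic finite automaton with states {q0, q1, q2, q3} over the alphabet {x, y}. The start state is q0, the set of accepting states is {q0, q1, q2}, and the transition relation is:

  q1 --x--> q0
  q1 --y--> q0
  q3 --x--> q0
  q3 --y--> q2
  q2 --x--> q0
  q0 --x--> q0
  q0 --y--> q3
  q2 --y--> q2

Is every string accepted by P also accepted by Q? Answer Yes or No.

Exploring the product automaton P × Q from the start pair (p0, q0), following both machines on each input symbol, reaches 7 state pairs: (p0, q0), (p3, q0), (p4, q3), (p2, q3), (p2, q0), (p5, q2), (p2, q2).
P accepts in {p0, p1, p3, p5} and Q accepts in {q0, q1, q2}. The reachable pairs whose P-component is accepting are (p0, q0), (p3, q0), (p5, q2); in each of them the Q-component is accepting too, so the product for L(P) \ L(Q) (P-component accepting, Q-component rejecting) has no reachable accepting pair and the difference is empty.
Hence every string in L(P) is also in L(Q).

Yes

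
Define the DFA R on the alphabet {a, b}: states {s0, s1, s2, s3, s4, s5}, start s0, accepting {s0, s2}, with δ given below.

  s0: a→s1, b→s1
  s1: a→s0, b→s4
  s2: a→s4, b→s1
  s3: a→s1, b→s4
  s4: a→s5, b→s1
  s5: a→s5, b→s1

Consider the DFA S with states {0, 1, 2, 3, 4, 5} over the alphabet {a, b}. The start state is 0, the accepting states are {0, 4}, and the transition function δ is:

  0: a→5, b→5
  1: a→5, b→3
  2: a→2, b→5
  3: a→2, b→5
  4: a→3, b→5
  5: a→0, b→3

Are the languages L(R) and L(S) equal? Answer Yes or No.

Exploring the product automaton R × S from the start pair (s0, 0), following both machines on each input symbol, reaches 4 state pairs: (s0, 0), (s1, 5), (s4, 3), (s5, 2).
R accepts in {s0, s2} and S accepts in {0, 4}. In every reachable pair the two components are either both accepting — (s0, 0) — or both non-accepting, so no string is accepted by exactly one of the machines: L(R) \ L(S) and L(S) \ L(R) are both empty.
Hence every string is accepted by R iff it is accepted by S, and the two languages coincide.

Yes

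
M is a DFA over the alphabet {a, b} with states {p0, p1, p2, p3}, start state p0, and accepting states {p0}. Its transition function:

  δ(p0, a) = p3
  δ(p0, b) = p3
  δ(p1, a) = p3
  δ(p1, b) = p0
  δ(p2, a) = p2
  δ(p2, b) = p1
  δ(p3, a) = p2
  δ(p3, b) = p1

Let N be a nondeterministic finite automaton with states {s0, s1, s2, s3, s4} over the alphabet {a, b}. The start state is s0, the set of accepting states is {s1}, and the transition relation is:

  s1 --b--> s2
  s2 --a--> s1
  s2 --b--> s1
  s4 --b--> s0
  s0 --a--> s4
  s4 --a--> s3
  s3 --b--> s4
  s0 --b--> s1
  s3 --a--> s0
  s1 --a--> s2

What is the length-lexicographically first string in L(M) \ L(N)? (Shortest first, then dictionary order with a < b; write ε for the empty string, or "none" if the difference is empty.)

The empty string ε is accepted by M but not by N.
Since ε is the unique shortest string, it is the required witness.

ε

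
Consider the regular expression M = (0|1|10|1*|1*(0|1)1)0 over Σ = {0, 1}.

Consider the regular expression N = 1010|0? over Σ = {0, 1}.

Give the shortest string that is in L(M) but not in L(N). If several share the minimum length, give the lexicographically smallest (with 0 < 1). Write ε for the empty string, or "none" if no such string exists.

The string 00 is accepted by M but not by N.
No shorter string lies in the difference, and 00 is the lexicographically first length-2 string in L(M) \ L(N).

00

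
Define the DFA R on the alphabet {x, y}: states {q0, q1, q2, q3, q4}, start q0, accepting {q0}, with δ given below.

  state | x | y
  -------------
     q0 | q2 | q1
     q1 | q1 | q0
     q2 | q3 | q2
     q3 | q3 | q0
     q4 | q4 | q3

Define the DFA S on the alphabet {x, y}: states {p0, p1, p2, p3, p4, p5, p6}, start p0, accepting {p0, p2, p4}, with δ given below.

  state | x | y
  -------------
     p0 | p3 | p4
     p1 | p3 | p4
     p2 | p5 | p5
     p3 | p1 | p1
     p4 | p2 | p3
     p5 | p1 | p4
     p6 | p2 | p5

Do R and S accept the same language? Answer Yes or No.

No

The string yy is accepted by R but rejected by S.
So L(R) ≠ L(S).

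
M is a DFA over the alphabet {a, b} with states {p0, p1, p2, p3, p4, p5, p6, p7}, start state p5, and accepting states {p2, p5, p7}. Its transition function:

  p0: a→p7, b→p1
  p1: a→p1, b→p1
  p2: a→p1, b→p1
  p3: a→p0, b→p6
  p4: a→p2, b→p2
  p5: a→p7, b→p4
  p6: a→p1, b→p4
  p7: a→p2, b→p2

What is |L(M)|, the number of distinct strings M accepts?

The useful subgraph on states {p2, p4, p5, p7} is acyclic, so L(M) is finite; the longest accepting path visits 3 useful states, giving maximum string length 2.
Counting accepting paths from p5 by length: 1 of length 0, 1 of length 1, 4 of length 2. Total 6.

6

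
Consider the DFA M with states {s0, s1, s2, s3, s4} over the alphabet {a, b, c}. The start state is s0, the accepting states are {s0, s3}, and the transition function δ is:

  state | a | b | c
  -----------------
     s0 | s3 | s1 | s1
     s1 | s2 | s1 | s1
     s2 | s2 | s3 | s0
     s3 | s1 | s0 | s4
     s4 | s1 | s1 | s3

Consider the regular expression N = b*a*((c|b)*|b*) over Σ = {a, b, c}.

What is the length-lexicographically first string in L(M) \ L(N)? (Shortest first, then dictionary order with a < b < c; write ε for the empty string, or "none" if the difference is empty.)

aba

The string aba is accepted by M but not by N.
No shorter string lies in the difference, and aba is the lexicographically first length-3 string in L(M) \ L(N).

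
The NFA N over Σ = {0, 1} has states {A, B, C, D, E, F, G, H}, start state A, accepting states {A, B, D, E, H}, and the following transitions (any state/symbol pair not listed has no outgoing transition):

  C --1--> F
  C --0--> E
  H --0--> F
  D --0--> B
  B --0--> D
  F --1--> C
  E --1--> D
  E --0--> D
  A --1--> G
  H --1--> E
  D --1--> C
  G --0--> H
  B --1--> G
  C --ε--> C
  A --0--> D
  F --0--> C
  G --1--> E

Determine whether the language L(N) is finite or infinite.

State D is reachable from the start and can reach an accepting state, and it lies on the cycle D → B → D.
Traversing that cycle any number of times yields accepted strings of unbounded length, so the language is infinite.

infinite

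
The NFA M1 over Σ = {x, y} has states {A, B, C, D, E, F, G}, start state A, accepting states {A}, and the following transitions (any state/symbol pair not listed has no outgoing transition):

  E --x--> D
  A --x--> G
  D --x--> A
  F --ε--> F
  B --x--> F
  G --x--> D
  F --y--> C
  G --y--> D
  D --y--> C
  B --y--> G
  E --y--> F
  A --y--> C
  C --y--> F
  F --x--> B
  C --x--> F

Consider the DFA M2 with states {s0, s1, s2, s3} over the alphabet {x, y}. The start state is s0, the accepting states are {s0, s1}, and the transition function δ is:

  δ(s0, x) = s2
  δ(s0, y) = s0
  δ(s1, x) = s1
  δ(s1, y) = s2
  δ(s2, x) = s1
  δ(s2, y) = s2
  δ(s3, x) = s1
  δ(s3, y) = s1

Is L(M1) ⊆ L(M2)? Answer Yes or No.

Yes

Exploring the product automaton M1 × M2 from the start pair (A, s0), following both machines on each input symbol, reaches 13 state pairs: (A, s0), (G, s2), (C, s0), (D, s1), (D, s2), (F, s2), (F, s0), (A, s1), (C, s2), (B, s1), (B, s2), (G, s1), (F, s1).
M1 accepts in {A} and M2 accepts in {s0, s1}. The reachable pairs whose M1-component is accepting are (A, s0), (A, s1); in each of them the M2-component is accepting too, so the product for L(M1) \ L(M2) (M1-component accepting, M2-component rejecting) has no reachable accepting pair and the difference is empty.
Hence every string in L(M1) is also in L(M2).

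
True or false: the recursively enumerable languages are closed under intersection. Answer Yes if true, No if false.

Yes

Run the recogniser for L₁; if it accepts, run the recogniser for L₂ and accept if that accepts too. If either runs forever the input is never accepted, which is all a recogniser needs.
So the recursively enumerable languages are closed under intersection.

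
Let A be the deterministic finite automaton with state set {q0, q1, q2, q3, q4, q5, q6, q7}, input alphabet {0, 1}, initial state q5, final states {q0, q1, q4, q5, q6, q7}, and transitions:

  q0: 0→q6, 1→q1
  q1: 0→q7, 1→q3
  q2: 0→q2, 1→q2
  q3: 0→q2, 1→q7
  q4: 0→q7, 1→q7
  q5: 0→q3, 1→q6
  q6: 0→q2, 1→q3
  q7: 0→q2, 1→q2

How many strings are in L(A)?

The useful subgraph on states {q3, q5, q6, q7} is acyclic, so L(A) is finite; the longest accepting path visits 4 useful states, giving maximum string length 3.
Counting accepting paths from q5 by length: 1 of length 0, 1 of length 1, 1 of length 2, 1 of length 3. Total 4.

4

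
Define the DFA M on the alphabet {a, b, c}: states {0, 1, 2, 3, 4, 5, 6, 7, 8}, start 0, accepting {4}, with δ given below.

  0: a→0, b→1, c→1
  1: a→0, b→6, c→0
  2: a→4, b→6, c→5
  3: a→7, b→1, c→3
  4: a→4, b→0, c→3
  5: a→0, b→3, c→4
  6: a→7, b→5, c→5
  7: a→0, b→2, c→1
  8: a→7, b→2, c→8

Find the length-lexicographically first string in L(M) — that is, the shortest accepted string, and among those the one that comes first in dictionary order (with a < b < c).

bbbc

A breadth-first search from 0 reaches an accepting state first via the path 0 → 1 → 6 → 5 → 4 on input bbbc.
No string of length < 4 is accepted (BFS exhausts all shorter strings without reaching an accepting state), and bbbc is the lexicographically least accepting string of length 4.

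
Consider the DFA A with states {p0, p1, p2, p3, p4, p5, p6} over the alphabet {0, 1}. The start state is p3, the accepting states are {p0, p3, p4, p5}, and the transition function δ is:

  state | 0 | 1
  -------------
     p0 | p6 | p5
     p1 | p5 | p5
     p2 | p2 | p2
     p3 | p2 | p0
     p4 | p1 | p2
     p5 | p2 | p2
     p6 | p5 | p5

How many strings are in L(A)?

5

The useful subgraph on states {p0, p3, p5, p6} is acyclic, so L(A) is finite; the longest accepting path visits 4 useful states, giving maximum string length 3.
Counting accepting paths from p3 by length: 1 of length 0, 1 of length 1, 1 of length 2, 2 of length 3. Total 5.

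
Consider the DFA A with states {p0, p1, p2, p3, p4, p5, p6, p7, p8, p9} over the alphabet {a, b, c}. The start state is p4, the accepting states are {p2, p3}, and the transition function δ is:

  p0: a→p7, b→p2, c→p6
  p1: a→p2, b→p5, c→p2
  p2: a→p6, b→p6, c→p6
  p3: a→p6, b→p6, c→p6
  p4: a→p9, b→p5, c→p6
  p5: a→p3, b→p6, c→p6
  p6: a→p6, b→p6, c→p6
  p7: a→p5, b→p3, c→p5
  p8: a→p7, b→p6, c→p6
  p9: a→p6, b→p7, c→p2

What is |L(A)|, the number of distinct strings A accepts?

5

The useful subgraph on states {p2, p3, p4, p5, p7, p9} is acyclic, so L(A) is finite; the longest accepting path visits 5 useful states, giving maximum string length 4.
Counting accepting paths from p4 by length: 2 of length 2, 1 of length 3, 2 of length 4. Total 5.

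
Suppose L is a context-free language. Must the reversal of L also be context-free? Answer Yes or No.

Yes

Reversing the right-hand side of every production of a context-free grammar for L gives a context-free grammar for Lᴿ (induction on derivation length).
So the context-free languages are closed under reversal.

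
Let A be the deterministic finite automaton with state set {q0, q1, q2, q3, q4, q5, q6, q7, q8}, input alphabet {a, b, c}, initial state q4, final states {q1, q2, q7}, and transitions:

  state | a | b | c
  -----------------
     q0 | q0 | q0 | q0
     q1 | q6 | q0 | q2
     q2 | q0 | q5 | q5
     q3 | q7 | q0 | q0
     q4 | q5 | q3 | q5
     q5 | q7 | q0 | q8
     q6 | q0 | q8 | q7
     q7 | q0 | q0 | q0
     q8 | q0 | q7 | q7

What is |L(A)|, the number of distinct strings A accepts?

7

The useful subgraph on states {q3, q4, q5, q7, q8} is acyclic, so L(A) is finite; the longest accepting path visits 4 useful states, giving maximum string length 3.
Counting accepting paths from q4 by length: 3 of length 2, 4 of length 3. Total 7.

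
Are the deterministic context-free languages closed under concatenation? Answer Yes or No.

No

Take L₁ = {ε, c} (finite, hence regular and DCFL) and L₂ = {c aⁿbⁿ : n≥0} ∪ {cc aⁿb²ⁿ : n≥0} (a DCFL: the number of leading c's tells the DPDA whether to pop one stack symbol per b or per two b's). Then L₁L₂ ∩ cca⁺b* = {cc aⁿbⁿ : n≥1} ∪ {cc aⁿb²ⁿ : n≥1}. If L₁L₂ were a DCFL, so would be this intersection with a regular set, and a DPDA for it started from its configuration after reading cc would accept {aⁿbⁿ : n≥1} ∪ {aⁿb²ⁿ : n≥1}, which no deterministic PDA accepts (a DPDA for it would have a single run on aⁿb²ⁿ, accepting after the prefix aⁿbⁿ and accepting again after n more b's; an ordinary PDA that simulates it on a's and b's and, at any moment when it is accepting, may switch to reading only a fresh letter d while feeding each d to the simulation as a b, would accept aⁱbʲdᵏ (k≥1) exactly when both aⁱbʲ and aⁱbʲ⁺ᵏ are in the language, i.e. its language intersected with the regular set a*b*d⁺ would be exactly {aⁿbⁿdⁿ : n≥1} — impossible, since context-free languages are closed under intersection with regular sets and {aⁿbⁿdⁿ} is not context-free). Hence L₁L₂ is not a DCFL.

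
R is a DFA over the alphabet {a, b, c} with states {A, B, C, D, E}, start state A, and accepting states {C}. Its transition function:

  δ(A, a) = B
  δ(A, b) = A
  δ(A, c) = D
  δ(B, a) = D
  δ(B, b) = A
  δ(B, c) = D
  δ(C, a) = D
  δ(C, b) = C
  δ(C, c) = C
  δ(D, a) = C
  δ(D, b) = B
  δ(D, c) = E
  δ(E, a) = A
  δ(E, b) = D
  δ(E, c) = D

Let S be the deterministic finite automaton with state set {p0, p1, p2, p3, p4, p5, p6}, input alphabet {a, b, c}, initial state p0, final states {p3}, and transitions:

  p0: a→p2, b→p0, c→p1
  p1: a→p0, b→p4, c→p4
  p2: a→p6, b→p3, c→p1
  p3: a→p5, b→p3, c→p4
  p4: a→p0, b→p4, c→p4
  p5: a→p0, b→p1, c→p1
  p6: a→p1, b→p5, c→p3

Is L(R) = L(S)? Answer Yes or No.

The string ca is accepted by R but rejected by S.
So L(R) ≠ L(S).

No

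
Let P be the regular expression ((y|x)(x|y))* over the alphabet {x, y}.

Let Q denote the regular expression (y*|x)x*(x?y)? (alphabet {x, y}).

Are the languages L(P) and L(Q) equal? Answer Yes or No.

No

The string xxyx is accepted by P but rejected by Q.
So L(P) ≠ L(Q).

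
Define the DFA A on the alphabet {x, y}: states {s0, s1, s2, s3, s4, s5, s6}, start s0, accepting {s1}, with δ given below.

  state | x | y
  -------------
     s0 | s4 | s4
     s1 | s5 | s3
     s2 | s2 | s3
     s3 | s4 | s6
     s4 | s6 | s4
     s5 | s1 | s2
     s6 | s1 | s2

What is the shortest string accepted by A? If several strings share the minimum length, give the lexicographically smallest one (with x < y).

xxx

A breadth-first search from s0 reaches an accepting state first via the path s0 → s4 → s6 → s1 on input xxx.
No string of length < 3 is accepted (BFS exhausts all shorter strings without reaching an accepting state), and xxx is the lexicographically least accepting string of length 3.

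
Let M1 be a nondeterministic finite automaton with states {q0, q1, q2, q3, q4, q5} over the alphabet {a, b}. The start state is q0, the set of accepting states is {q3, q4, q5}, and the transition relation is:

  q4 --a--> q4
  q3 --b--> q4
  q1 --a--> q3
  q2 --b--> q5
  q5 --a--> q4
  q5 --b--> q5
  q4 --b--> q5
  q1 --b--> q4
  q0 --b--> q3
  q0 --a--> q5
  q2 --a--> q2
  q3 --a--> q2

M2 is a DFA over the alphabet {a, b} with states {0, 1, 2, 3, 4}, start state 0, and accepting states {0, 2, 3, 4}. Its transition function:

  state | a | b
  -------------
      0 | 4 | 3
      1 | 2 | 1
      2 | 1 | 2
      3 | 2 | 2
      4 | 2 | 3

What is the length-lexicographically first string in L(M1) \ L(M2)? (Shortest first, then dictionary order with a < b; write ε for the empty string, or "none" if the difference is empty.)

The string aaa is accepted by M1 but not by M2.
No shorter string lies in the difference, and aaa is the lexicographically first length-3 string in L(M1) \ L(M2).

aaa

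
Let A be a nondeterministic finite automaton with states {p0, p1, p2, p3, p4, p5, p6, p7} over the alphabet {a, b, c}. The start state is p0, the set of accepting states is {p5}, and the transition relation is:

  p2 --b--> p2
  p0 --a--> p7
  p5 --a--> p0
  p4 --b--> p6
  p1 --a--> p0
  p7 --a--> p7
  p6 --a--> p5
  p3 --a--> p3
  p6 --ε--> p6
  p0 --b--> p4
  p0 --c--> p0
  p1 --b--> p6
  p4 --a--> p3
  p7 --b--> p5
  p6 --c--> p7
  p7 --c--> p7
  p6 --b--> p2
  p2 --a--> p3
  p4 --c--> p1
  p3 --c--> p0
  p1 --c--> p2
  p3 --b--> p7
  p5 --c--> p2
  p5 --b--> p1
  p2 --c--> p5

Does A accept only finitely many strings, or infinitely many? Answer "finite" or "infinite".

State p0 is reachable from the start and can reach an accepting state, and it lies on the cycle p0 → p0.
Traversing that cycle any number of times yields accepted strings of unbounded length, so the language is infinite.

infinite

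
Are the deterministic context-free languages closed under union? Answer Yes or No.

No

{aⁿbⁿ : n≥0} and {aⁿb²ⁿ : n≥0} are each accepted by a deterministic PDA (push the a's; pop one per b, respectively one per two b's), but their union U is not. Suppose a DPDA M accepted U. Being deterministic, M has a single run on aⁿb²ⁿ, and since aⁿbⁿ ∈ U that run passes through an accepting configuration right after consuming the prefix aⁿbⁿ and then goes on to accept again after n more b's. Build an ordinary (nondeterministic) PDA M′ that simulates M on a's and b's and, at any moment when M is in an accepting state, may switch to a second mode in which it reads only c's, feeding each c to M as a b; M′ accepts when M does. Then M′ accepts aⁱbʲcᵏ (k≥1) exactly when both aⁱbʲ ∈ U and aⁱbʲ⁺ᵏ ∈ U, and checking the four cases (i=j or j=2i, combined with j+k=i or j+k=2i) leaves only i=j=k: so L(M′) ∩ a*b*c⁺ = {aⁿbⁿcⁿ : n≥1} would be context-free, which it is not (pumping lemma) — contradiction. (The union is an unambiguous CFL; it is determinism, not unambiguity, that fails.)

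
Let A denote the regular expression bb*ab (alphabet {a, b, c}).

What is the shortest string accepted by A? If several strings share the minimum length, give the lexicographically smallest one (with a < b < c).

bab

By inspection of the expression, no string of length less than 3 matches, and bab is the lexicographically first match of length 3.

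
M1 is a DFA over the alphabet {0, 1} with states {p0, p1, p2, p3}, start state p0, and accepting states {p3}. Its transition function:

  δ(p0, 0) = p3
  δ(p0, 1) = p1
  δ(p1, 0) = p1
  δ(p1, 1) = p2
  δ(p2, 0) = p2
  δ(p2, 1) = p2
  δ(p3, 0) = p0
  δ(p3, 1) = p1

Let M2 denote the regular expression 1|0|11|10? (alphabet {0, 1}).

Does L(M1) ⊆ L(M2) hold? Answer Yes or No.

The string 000 is in L(M1) but not in L(M2).
So L(M1) ⊄ L(M2).

No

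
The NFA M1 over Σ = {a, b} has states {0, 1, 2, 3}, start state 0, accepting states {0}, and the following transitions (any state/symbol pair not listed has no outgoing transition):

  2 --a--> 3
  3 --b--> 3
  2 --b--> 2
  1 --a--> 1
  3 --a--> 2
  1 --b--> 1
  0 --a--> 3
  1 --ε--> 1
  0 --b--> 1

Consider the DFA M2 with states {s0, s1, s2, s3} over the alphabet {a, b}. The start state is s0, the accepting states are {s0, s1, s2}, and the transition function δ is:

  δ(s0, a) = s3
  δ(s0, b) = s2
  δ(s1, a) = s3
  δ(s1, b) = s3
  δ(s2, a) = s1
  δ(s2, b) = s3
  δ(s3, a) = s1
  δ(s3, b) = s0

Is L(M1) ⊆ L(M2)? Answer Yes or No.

Exploring the product automaton M1 × M2 from the start pair (0, s0), following both machines on each input symbol, reaches 13 state pairs: (0, s0), (3, s3), (1, s2), (2, s1), (3, s0), (1, s1), (1, s3), (2, s3), (3, s2), (1, s0), (3, s1), (2, s0), (2, s2).
M1 accepts in {0} and M2 accepts in {s0, s1, s2}. The reachable pairs whose M1-component is accepting are (0, s0); in each of them the M2-component is accepting too, so the product for L(M1) \ L(M2) (M1-component accepting, M2-component rejecting) has no reachable accepting pair and the difference is empty.
Hence every string in L(M1) is also in L(M2).

Yes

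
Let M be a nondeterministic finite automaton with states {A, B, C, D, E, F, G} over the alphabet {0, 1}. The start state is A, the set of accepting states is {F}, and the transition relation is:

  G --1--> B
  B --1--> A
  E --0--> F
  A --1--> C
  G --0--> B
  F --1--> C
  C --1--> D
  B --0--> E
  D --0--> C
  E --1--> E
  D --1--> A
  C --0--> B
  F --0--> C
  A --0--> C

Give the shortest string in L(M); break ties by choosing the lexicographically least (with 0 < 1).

A breadth-first search from A reaches an accepting state first via the path A → C → B → E → F on input 0000.
No string of length < 4 is accepted (BFS exhausts all shorter strings without reaching an accepting state), and 0000 is the lexicographically least accepting string of length 4.

0000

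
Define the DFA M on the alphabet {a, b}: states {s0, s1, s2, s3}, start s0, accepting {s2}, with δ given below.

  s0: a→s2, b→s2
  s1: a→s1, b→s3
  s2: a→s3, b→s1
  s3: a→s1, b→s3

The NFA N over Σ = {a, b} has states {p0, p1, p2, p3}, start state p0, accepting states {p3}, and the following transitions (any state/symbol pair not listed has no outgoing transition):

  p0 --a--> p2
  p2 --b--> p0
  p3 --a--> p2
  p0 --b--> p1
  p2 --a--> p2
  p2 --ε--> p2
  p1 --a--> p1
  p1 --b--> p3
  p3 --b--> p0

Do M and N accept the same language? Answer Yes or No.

No

The string a is accepted by M but rejected by N.
So L(M) ≠ L(N).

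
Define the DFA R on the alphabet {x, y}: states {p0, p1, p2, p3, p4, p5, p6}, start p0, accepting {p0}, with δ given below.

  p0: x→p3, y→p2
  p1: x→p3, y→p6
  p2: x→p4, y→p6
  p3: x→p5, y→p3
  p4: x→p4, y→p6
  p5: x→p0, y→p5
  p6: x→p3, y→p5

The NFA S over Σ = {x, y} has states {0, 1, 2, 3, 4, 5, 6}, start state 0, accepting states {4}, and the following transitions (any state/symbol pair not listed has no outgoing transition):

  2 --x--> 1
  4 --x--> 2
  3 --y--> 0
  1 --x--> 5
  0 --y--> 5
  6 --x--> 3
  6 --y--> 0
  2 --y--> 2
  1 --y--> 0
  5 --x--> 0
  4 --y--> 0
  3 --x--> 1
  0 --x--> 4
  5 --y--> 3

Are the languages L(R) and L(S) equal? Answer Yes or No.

No

The empty string ε is accepted by R but rejected by S.
So L(R) ≠ L(S).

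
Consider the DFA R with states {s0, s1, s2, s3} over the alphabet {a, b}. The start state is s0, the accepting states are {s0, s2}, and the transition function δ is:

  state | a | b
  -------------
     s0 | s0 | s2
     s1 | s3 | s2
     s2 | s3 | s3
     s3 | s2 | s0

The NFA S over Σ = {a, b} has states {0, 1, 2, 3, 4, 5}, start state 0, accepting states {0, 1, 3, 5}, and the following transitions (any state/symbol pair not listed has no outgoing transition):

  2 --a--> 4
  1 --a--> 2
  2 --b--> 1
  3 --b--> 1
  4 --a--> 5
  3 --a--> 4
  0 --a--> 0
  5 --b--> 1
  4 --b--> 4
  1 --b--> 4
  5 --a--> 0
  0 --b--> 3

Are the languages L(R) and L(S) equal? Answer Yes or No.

No

The string bab is accepted by R but rejected by S.
So L(R) ≠ L(S).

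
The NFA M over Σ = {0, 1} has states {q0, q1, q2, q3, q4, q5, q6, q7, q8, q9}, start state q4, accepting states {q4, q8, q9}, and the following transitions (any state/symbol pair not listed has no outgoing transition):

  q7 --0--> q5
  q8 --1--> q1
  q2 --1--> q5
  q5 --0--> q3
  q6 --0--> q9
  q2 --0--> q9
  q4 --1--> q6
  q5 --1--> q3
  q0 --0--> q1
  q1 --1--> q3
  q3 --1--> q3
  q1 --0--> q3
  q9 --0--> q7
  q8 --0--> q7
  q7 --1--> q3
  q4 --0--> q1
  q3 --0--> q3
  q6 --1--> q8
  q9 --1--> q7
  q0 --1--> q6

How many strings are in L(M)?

3

The useful subgraph on states {q4, q6, q8, q9} is acyclic, so L(M) is finite; the longest accepting path visits 3 useful states, giving maximum string length 2.
Counting accepting paths from q4 by length: 1 of length 0, 2 of length 2. Total 3.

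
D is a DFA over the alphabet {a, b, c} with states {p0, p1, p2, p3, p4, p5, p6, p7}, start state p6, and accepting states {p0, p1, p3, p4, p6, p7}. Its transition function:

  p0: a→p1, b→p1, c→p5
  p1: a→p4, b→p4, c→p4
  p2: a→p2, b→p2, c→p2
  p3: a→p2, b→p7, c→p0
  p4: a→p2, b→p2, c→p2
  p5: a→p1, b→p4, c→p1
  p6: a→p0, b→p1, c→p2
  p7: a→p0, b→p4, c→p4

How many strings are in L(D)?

The useful subgraph on states {p0, p1, p4, p5, p6} is acyclic, so L(D) is finite; the longest accepting path visits 5 useful states, giving maximum string length 4.
Counting accepting paths from p6 by length: 1 of length 0, 2 of length 1, 5 of length 2, 9 of length 3, 6 of length 4. Total 23.

23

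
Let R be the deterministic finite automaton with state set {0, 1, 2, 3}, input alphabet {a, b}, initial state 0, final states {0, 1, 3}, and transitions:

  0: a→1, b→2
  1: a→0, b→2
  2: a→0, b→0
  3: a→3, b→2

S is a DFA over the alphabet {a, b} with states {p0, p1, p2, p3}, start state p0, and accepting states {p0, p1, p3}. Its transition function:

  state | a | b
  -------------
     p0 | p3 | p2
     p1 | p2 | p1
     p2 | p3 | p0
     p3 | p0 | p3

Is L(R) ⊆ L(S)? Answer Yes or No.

Exploring the product automaton R × S from the start pair (0, p0), following both machines on each input symbol, reaches 6 state pairs: (0, p0), (1, p3), (2, p2), (2, p3), (0, p3), (1, p0).
R accepts in {0, 1, 3} and S accepts in {p0, p1, p3}. The reachable pairs whose R-component is accepting are (0, p0), (1, p3), (0, p3), (1, p0); in each of them the S-component is accepting too, so the product for L(R) \ L(S) (R-component accepting, S-component rejecting) has no reachable accepting pair and the difference is empty.
Hence every string in L(R) is also in L(S).

Yes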